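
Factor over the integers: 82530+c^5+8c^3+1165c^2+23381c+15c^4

Among the possible rational roots, c = -14 is a root, so (c+14) is a factor; dividing leaves c^4+c^3-6c^2+1249c+5895.
Next, c = -5 is a root, so (c+5) is a factor; dividing leaves c^3-4c^2+14c+1179.
Continuing, c = -9 is a root, so (c+9) is a factor; dividing leaves c^2-13c+131.
The quadratic c^2-13c+131 has discriminant -355 < 0 and is irreducible over ℤ.

(c+14)(c+5)(c+9)(c^2-13c+131)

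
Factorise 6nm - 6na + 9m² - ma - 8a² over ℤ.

(m - a)(6n + 9m + 8a)

Group: 6n(m - a) + (9m + 8a)(m - a); both groups contain (m - a).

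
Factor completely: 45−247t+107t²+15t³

Testing divisors of the constant over divisors of the leading coefficient, t = 5/3 is a root, giving the factor (3t−5) and quotient 5t²+44t−9.
The remaining quadratic factors as (5t−1)(t+9).

(3t−5)(5t−1)(t+9)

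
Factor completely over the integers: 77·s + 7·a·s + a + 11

(7·s + 1)·(a + 11)

Group as (7·a·s + a) + (77·s + 11) = a·(7·s + 1) + 11·(7·s + 1).
Both groups share the factor (7·s + 1).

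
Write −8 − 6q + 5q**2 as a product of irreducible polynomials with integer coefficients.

Need a pair with product 5·(−8) = −40 and sum −6: that's 4 and −10.
Split the middle term: 5q**2 + 4q − 10q − 8 = q(5q + 4) − 2(5q + 4).

(5q + 4)(q − 2)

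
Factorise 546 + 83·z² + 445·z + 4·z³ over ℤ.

(4·z + 7)·(z + 13)·(z + 6)

By the rational root theorem, z = -7/4 is a root, giving the factor (4·z + 7) and quotient z² + 19·z + 78.
The remaining quadratic factors as (z + 13)(z + 6).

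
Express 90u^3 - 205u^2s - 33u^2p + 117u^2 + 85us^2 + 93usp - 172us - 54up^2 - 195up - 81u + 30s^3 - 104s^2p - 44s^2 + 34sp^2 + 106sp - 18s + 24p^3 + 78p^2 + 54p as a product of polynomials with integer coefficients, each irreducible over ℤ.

Group: 5u(18u^2 - 23us - 21up - 9u - 6s^2 + 16sp - 2s + 6p^2 + 6p) + (-5s + 4p + 9)(18u^2 - 23us - 21up - 9u - 6s^2 + 16sp - 2s + 6p^2 + 6p); both groups contain (18u^2 - 23us - 21up - 9u - 6s^2 + 16sp - 2s + 6p^2 + 6p), so (5u - 5s + 4p + 9) is a factor with cofactor 18u^2 - 23us - 21up - 9u - 6s^2 + 16sp - 2s + 6p^2 + 6p.
The cofactor groups again: 18u^2 - 23us - 21up - 9u - 6s^2 + 16sp - 2s + 6p^2 + 6p = 2u(9u + 2s - 6p) + (-3s - p - 1)(9u + 2s - 6p); both groups contain (9u + 2s - 6p), giving (2u - 3s - p - 1)(9u + 2s - 6p).

(9u + 2s - 6p)(2u - 3s - p - 1)(5u - 5s + 4p + 9)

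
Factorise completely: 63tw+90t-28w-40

(7w+10)(9t-4)

Group as (63tw+90t) + (-28w-40) = 9t(7w+10) - 4(7w+10).
Both groups share the factor (7w+10).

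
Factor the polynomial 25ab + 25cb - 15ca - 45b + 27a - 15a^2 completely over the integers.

-(3a - 5b)(5c + 5a - 9)

Group: -5c(3a - 5b) + (-5a + 9)(3a - 5b); both groups contain (3a - 5b).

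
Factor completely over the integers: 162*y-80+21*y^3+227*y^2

(3*y-1)*(7*y+8)*(y+10)

Trying the rational-root candidates, y = -10 is a root, giving the factor (y+10) and quotient 21*y^2+17*y-8.
The remaining quadratic factors as (3*y-1)(7*y+8).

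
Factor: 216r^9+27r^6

27r^6(2r+1)(4r^2-2r+1)

Factor out 27r^6 first: what remains is 8r^3+1.
Recognize a sum of cubes with the parts 1 and 2r.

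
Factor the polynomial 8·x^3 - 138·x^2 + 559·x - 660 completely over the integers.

(2·x - 5)·(4·x - 11)·(x - 12)

Trying the rational-root candidates, x = 11/4 is a root, so (4·x - 11) is a factor; dividing leaves 2·x^2 - 29·x + 60.
The remaining quadratic factors as (x - 12)(2·x - 5).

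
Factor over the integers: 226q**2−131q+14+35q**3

(5q−2)(7q−1)(q+7)

By the rational root theorem, q = 1/7 is a root, so (7q−1) divides it; the quotient is 5q**2+33q−14.
The remaining quadratic factors as (q+7)(5q−2).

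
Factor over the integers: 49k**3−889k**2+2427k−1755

(7k−13)(7k−9)(k−15)

Among the possible rational roots, k = 15 is a root, so (k−15) divides it; the quotient is 49k**2−154k+117.
The remaining quadratic factors as (7k−13)(7k−9).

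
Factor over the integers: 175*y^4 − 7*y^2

7*y^2*(5*y + 1)*(5*y − 1)

Every term has a factor of 7*y^2. Then 25*y^2 − 1 = (5*y)² − (1)².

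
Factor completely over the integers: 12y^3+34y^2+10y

Pull out the common factor 2y, then factor the remaining trinomial.

2y(2y+5)(3y+1)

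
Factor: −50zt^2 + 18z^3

Pull out the common factor 2z; 9z^2 − 25t^2 is a difference of squares.

2z(3z − 5t)(3z + 5t)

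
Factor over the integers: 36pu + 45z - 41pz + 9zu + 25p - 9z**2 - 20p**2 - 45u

Group: -4p(5p + 9z - 9u) + (-z + 5)(5p + 9z - 9u); both groups contain (5p + 9z - 9u).

-(4p + z - 5)(5p + 9z - 9u)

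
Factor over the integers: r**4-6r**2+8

(r+2)(r-2)(r**2-2)

Substitute u = r**2 to get a quadratic in u, then factor.
r**2-4 is a difference of squares.
r**2-2 is irreducible over ℤ (2 is not a perfect square).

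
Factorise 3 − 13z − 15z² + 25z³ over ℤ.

(5z + 3)(5z − 1)(z − 1)

By the rational root theorem, z = 1 is a root, so (z − 1) is a factor; dividing leaves 25z² + 10z − 3.
The remaining quadratic factors as (5z + 3)(5z − 1).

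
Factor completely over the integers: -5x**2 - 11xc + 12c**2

Group: -5x(x + 3c) + 4c(x + 3c); both groups contain (x + 3c).

-(5x - 4c)(x + 3c)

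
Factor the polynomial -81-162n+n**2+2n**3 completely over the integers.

(2n+1)(n+9)(n-9)

By the rational root theorem, n = 9 is a root, giving the factor (n-9) and quotient 2n**2+19n+9.
The remaining quadratic factors as (2n+1)(n+9).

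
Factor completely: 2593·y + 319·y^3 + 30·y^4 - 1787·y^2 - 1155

(5·y - 11)·(6·y - 7)·(y + 15)·(y - 1)

Among the possible rational roots, y = -15 is a root, so (y + 15) is a factor; dividing leaves 30·y^3 - 131·y^2 + 178·y - 77.
Next, y = 1 is a root, so (y - 1) is a factor; dividing leaves 30·y^2 - 101·y + 77.
The remaining quadratic factors as (6·y - 7)(5·y - 11).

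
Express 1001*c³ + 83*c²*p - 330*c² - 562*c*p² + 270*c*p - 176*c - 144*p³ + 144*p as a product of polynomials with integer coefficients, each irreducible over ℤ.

(11*c - 9*p)*(13*c + 8*p - 8)*(7*c + 2*p + 2)

Group: 7*c*(143*c² - 29*c*p - 88*c - 72*p² + 72*p) + (2*p + 2)*(143*c² - 29*c*p - 88*c - 72*p² + 72*p); both groups contain (143*c² - 29*c*p - 88*c - 72*p² + 72*p), so (7*c + 2*p + 2) is a factor with cofactor 143*c² - 29*c*p - 88*c - 72*p² + 72*p.
The cofactor groups again: 143*c² - 29*c*p - 88*c - 72*p² + 72*p = 13*c*(11*c - 9*p) + (8*p - 8)*(11*c - 9*p); both groups contain (11*c - 9*p), giving (13*c + 8*p - 8)*(11*c - 9*p).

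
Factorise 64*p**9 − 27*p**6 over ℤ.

Factor out p**6 first: what remains is 64*p**3 − 27.
Recognize a difference of cubes with the parts 4*p and 3.

p**6*(4*p − 3)*(16*p**2 + 12*p + 9)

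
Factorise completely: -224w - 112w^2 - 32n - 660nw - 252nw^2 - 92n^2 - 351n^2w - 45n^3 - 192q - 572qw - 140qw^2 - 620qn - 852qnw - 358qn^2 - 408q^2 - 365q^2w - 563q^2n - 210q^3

Group: 5q(-42q^2 - 37qn - 73qw - 48q - 5n^2 - 39nw - 8n - 28w^2 - 56w) + (9n + 4)(-42q^2 - 37qn - 73qw - 48q - 5n^2 - 39nw - 8n - 28w^2 - 56w); both groups contain (-42q^2 - 37qn - 73qw - 48q - 5n^2 - 39nw - 8n - 28w^2 - 56w), so (5q + 9n + 4) is a factor with cofactor -42q^2 - 37qn - 73qw - 48q - 5n^2 - 39nw - 8n - 28w^2 - 56w.
The cofactor groups again: -42q^2 - 37qn - 73qw - 48q - 5n^2 - 39nw - 8n - 28w^2 - 56w = -7q(6q + n + 7w) + (-5n - 4w - 8)(6q + n + 7w); both groups contain (6q + n + 7w), giving -(7q + 5n + 4w + 8)(6q + n + 7w).

-(7q + 5n + 4w + 8)(5q + 9n + 4)(6q + n + 7w)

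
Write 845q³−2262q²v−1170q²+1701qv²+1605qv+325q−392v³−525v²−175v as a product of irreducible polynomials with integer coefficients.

Group: 5q(169q²−182qv−65q+49v²+35v) + (−8v−5)(169q²−182qv−65q+49v²+35v); both groups contain (169q²−182qv−65q+49v²+35v), so (5q−8v−5) is a factor with cofactor 169q²−182qv−65q+49v²+35v.
The cofactor groups again: 169q²−182qv−65q+49v²+35v = 13q(13q−7v) + (−7v−5)(13q−7v); both groups contain (13q−7v), giving (13q−7v−5)(13q−7v).

(13q−7v)(13q−7v−5)(5q−8v−5)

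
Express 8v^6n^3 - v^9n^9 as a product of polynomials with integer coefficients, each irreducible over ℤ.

-n^3v^6(vn^2 - 2)(v^2n^4 + 2vn^2 + 4)

Factor out v^6n^3 first: what remains is -v^3n^6 + 8.
Recognize a difference of cubes with the parts 2 and vn^2.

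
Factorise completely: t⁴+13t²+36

(t²+4)(t²+9)

Substitute u = t² to get a quadratic in u, then factor.
t²+4 is irreducible over ℤ (sum of squares).
t²+9 is irreducible over ℤ (sum of squares).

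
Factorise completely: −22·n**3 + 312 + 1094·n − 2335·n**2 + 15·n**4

Among the possible rational roots, n = 2/3 is a root, so (3·n − 2) is a factor; dividing leaves 5·n**3 − 4·n**2 − 781·n − 156.
Then n = −1/5 is a root, so (5·n + 1) is a factor; dividing leaves n**2 − n − 156.
The remaining quadratic factors as (n − 13)(n + 12).

(3·n − 2)·(5·n + 1)·(n + 12)·(n − 13)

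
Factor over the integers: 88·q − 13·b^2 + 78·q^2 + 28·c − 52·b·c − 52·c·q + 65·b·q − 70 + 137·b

−(13·b + 13·q − 7)·(b + 4·c − 6·q − 10)

Group: −b·(13·b + 13·q − 7) + (−4·c + 6·q + 10)·(13·b + 13·q − 7); both groups contain (13·b + 13·q − 7).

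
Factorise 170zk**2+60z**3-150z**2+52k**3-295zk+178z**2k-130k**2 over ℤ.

Group: 2z(30z**2+59zk+26k**2) + (2k-5)(30z**2+59zk+26k**2); both groups contain (30z**2+59zk+26k**2), so (2z+2k-5) is a factor with cofactor 30z**2+59zk+26k**2.
The cofactor groups again: 30z**2+59zk+26k**2 = 3z(10z+13k) + 2k(10z+13k); both groups contain (10z+13k), giving (3z+2k)(10z+13k).

(10z+13k)(2z+2k-5)(3z+2k)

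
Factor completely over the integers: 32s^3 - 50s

2s(4s + 5)(4s - 5)

Pull out the common factor 2s; 16s^2 - 25 is a difference of squares.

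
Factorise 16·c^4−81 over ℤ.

(2·c+3)·(2·c−3)·(4·c^2+9)

Difference of squares twice: with A = 2·c and B = 3, A⁴ − B⁴ = (A² − B²)(A² + B²), and A² − B² factors again.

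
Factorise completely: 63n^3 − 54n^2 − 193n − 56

Among the possible rational roots, n = −1/3 is a root, so (3n + 1) divides it; the quotient is 21n^2 − 25n − 56.
The remaining quadratic factors as (7n + 8)(3n − 7).

(3n + 1)(3n − 7)(7n + 8)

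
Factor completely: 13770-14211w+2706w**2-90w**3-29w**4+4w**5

(4w-5)(w+9)(w-6)(w**2-9w+51)

Among the possible rational roots, w = 5/4 is a root, giving the factor (4w-5) and quotient w**4-6w**3-30w**2+639w-2754.
Then w = 6 is a root, so (w-6) is a factor; dividing leaves w**3-30w+459.
Continuing, w = -9 is a root, so (w+9) divides it; the quotient is w**2-9w+51.
The quadratic w**2-9w+51 has discriminant -123 < 0 and is irreducible over ℤ.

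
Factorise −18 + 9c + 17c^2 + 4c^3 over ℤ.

Among the possible rational roots, c = 3/4 is a root, so (4c − 3) divides it; the quotient is c^2 + 5c + 6.
The remaining quadratic factors as (c + 3)(c + 2).

(4c − 3)(c + 2)(c + 3)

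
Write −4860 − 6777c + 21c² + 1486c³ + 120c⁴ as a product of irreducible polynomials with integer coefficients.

(4c − 9)(5c + 9)(6c + 5)(c + 12)

Trying the rational-root candidates, c = −9/5 is a root, giving the factor (5c + 9) and quotient 24c³ + 254c² − 453c − 540.
Then c = 9/4 is a root, giving the factor (4c − 9) and quotient 6c² + 77c + 60.
The remaining quadratic factors as (c + 12)(6c + 5).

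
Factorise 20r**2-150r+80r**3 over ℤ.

10r(2r+3)(4r-5)

Pull out the common factor 10r, then factor the remaining trinomial.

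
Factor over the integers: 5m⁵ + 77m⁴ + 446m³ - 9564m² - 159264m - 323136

(5m + 12)(m + 11)(m - 12)(m² + 14m + 204)

Trying the rational-root candidates, m = 12 is a root, so (m - 12) is a factor; dividing leaves 5m⁴ + 137m³ + 2090m² + 15516m + 26928.
Then m = -12/5 is a root, so (5m + 12) divides it; the quotient is m³ + 25m² + 358m + 2244.
Then m = -11 is a root, so (m + 11) is a factor; dividing leaves m² + 14m + 204.
The quadratic m² + 14m + 204 has discriminant -620 < 0 and is irreducible over ℤ.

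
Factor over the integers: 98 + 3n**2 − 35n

Need a pair with product 3·98 = 294 and sum −35: that's −21 and −14.
Split the middle term: 3n**2 − 21n − 14n + 98 = 3n(n − 7) − 14(n − 7).

(3n − 14)(n − 7)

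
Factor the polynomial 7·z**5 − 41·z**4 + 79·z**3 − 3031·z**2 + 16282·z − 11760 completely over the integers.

Trying the rational-root candidates, z = 5 is a root, so (z − 5) is a factor; dividing leaves 7·z**4 − 6·z**3 + 49·z**2 − 2786·z + 2352.
Continuing, z = 7 is a root, so (z − 7) divides it; the quotient is 7·z**3 + 43·z**2 + 350·z − 336.
Next, z = 6/7 is a root, so (7·z − 6) is a factor; dividing leaves z**2 + 7·z + 56.
The quadratic z**2 + 7·z + 56 has discriminant −175 < 0 and is irreducible over ℤ.

(7·z − 6)·(z − 5)·(z − 7)·(z**2 + 7·z + 56)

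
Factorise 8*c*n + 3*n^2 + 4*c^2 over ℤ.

(2*c + 3*n)*(2*c + n)

Group: 2*c*(2*c + n) + 3*n*(2*c + n); both groups contain (2*c + n).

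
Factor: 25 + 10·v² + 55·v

Pull out the common factor 5, then factor the remaining trinomial.

5·(2·v + 1)·(v + 5)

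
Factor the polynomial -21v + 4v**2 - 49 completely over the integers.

Need a pair with product 4·(-49) = -196 and sum -21: that's 7 and -28.
Split the middle term: 4v**2 + 7v - 28v - 49 = v(4v + 7) - 7(4v + 7).

(4v + 7)(v - 7)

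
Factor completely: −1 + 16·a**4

Difference of squares twice: with A = 2·a and B = 1, A⁴ − B⁴ = (A² − B²)(A² + B²), and A² − B² factors again.

(2·a + 1)·(2·a − 1)·(4·a**2 + 1)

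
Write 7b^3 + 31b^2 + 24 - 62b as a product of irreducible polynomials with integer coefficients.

Testing divisors of the constant over divisors of the leading coefficient, b = -6 is a root, so (b + 6) divides it; the quotient is 7b^2 - 11b + 4.
The remaining quadratic factors as (b - 1)(7b - 4).

(7b - 4)(b + 6)(b - 1)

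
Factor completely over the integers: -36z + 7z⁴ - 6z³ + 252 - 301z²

(7z - 6)(z + 1)(z + 6)(z - 7)

Trying the rational-root candidates, z = 6/7 is a root, giving the factor (7z - 6) and quotient z³ - 43z - 42.
Then z = -6 is a root, giving the factor (z + 6) and quotient z² - 6z - 7.
The remaining quadratic factors as (z - 7)(z + 1).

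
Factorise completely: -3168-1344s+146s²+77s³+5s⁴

Among the possible rational roots, s = 4 is a root, so (s-4) is a factor; dividing leaves 5s³+97s²+534s+792.
Continuing, s = -11 is a root, giving the factor (s+11) and quotient 5s²+42s+72.
The remaining quadratic factors as (5s+12)(s+6).

(5s+12)(s+11)(s+6)(s-4)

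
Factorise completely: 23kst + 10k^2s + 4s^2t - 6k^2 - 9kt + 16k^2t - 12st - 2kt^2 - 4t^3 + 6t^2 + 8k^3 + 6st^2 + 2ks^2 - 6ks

(2k + 2s - t)(4k + s + 2t - 3)(k + 2t)

Group: 4k(2k^2 + 2ks + 3kt + 4st - 2t^2) + (s + 2t - 3)(2k^2 + 2ks + 3kt + 4st - 2t^2); both groups contain (2k^2 + 2ks + 3kt + 4st - 2t^2), so (4k + s + 2t - 3) is a factor with cofactor 2k^2 + 2ks + 3kt + 4st - 2t^2.
The cofactor groups again: 2k^2 + 2ks + 3kt + 4st - 2t^2 = k(2k + 2s - t) + 2t(2k + 2s - t); both groups contain (2k + 2s - t), giving (k + 2t)(2k + 2s - t).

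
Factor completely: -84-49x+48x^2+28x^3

(7x+12)(4x^2-7)

Group as (28x^3-49x) + (48x^2-84) = 7x(4x^2-7) + 12(4x^2-7).
Both groups share the factor (4x^2-7).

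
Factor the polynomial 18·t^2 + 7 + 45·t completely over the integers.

Need a pair with product 18·7 = 126 and sum 45: that's 42 and 3.
Split the middle term: 18·t^2 + 42·t + 3·t + 7 = 6·t·(3·t + 7) + (3·t + 7).

(3·t + 7)·(6·t + 1)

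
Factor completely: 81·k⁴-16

(3·k)⁴ − (2)⁴ = ((3·k)² − (2)²)((3·k)² + (2)²); the first factor splits again, the second (9·k²+4) is irreducible.

(3·k+2)·(3·k-2)·(9·k²+4)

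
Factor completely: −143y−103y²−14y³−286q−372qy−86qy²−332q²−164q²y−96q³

Group: 8q(−12q²−10qy−22q−2y²−11y) + (7y+13)(−12q²−10qy−22q−2y²−11y); both groups contain (−12q²−10qy−22q−2y²−11y), so (8q+7y+13) is a factor with cofactor −12q²−10qy−22q−2y²−11y.
The cofactor groups again: −12q²−10qy−22q−2y²−11y = −2q(6q+2y+11) − y(6q+2y+11); both groups contain (6q+2y+11), giving −(2q+y)(6q+2y+11).

−(2q+y)(6q+2y+11)(8q+7y+13)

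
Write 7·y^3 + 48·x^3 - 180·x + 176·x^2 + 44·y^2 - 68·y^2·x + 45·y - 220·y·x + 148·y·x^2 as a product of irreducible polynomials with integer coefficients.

(y - 4·x)·(y - 6·x + 5)·(7·y + 2·x + 9)

Group: 7·y·(y^2 - 10·y·x + 5·y + 24·x^2 - 20·x) + (2·x + 9)·(y^2 - 10·y·x + 5·y + 24·x^2 - 20·x); both groups contain (y^2 - 10·y·x + 5·y + 24·x^2 - 20·x), so (7·y + 2·x + 9) is a factor with cofactor y^2 - 10·y·x + 5·y + 24·x^2 - 20·x.
The cofactor groups again: y^2 - 10·y·x + 5·y + 24·x^2 - 20·x = y·(y - 4·x) + (-6·x + 5)·(y - 4·x); both groups contain (y - 4·x), giving (y - 6·x + 5)·(y - 4·x).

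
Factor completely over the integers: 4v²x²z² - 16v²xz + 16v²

4v²(xz - 2)²

Factor out 4v² first: what remains is x²z² - 4xz + 4.
Recognize a perfect-square trinomial with the parts xz and 2.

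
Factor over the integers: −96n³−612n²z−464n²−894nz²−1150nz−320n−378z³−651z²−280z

−(2n+9z+8)(6n+6z+5)(8n+7z)

Group: 2n(−48n²−90nz−40n−42z²−35z) + (9z+8)(−48n²−90nz−40n−42z²−35z); both groups contain (−48n²−90nz−40n−42z²−35z), so (2n+9z+8) is a factor with cofactor −48n²−90nz−40n−42z²−35z.
The cofactor groups again: −48n²−90nz−40n−42z²−35z = −6n(8n+7z) + (−6z−5)(8n+7z); both groups contain (8n+7z), giving −(6n+6z+5)(8n+7z).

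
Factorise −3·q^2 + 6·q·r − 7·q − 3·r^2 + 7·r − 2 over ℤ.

−(3·q − 3·r + 1)·(q − r + 2)

Group: −3·q·(q − r + 2) + (3·r − 1)·(q − r + 2); both groups contain (q − r + 2).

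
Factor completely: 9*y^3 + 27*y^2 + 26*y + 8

Trying the rational-root candidates, y = -4/3 is a root, giving the factor (3*y + 4) and quotient 3*y^2 + 5*y + 2.
The remaining quadratic factors as (3*y + 2)(y + 1).

(3*y + 2)*(3*y + 4)*(y + 1)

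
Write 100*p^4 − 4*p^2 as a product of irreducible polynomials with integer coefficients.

Factor out 4*p^2, leaving 25*p^2 − 1, which is a difference of two squares.

4*p^2*(5*p + 1)*(5*p − 1)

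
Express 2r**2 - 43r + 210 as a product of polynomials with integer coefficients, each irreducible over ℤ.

Need a pair with product 2·210 = 420 and sum -43: that's -28 and -15.
Split the middle term: 2r**2 - 28r - 15r + 210 = 2r(r - 14) - 15(r - 14).

(2r - 15)(r - 14)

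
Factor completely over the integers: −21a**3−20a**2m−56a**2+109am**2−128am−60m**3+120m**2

−(3a−4m+8)(7a−5m)(a+3m)

Group: 3a(−7a**2−16am+15m**2) + (−4m+8)(−7a**2−16am+15m**2); both groups contain (−7a**2−16am+15m**2), so (3a−4m+8) is a factor with cofactor −7a**2−16am+15m**2.
The cofactor groups again: −7a**2−16am+15m**2 = −7a(a+3m) + 5m(a+3m); both groups contain (a+3m), giving −(7a−5m)(a+3m).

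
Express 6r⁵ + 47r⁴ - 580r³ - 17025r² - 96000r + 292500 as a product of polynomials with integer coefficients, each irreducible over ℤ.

(6r - 13)(r + 10)(r - 15)(r² + 15r + 150)

Trying the rational-root candidates, r = -10 is a root, giving the factor (r + 10) and quotient 6r⁴ - 13r³ - 450r² - 12525r + 29250.
Continuing, r = 13/6 is a root, giving the factor (6r - 13) and quotient r³ - 75r - 2250.
Continuing, r = 15 is a root, so (r - 15) divides it; the quotient is r² + 15r + 150.
The quadratic r² + 15r + 150 has discriminant -375 < 0 and is irreducible over ℤ.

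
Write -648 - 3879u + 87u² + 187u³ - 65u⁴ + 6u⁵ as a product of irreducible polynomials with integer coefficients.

Among the possible rational roots, u = 8 is a root, giving the factor (u - 8) and quotient 6u⁴ - 17u³ + 51u² + 495u + 81.
Continuing, u = -3 is a root, giving the factor (u + 3) and quotient 6u³ - 35u² + 156u + 27.
Then u = -1/6 is a root, so (6u + 1) divides it; the quotient is u² - 6u + 27.
The quadratic u² - 6u + 27 has discriminant -72 < 0 and is irreducible over ℤ.

(6u + 1)(u + 3)(u - 8)(u² - 6u + 27)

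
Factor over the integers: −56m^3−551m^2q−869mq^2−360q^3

−(7m+5q)(8m+9q)(m+8q)

Group: m(−56m^2−103mq−45q^2) + 8q(−56m^2−103mq−45q^2); both groups contain (−56m^2−103mq−45q^2), so (m+8q) is a factor with cofactor −56m^2−103mq−45q^2.
The cofactor groups again: −56m^2−103mq−45q^2 = −7m(8m+9q) − 5q(8m+9q); both groups contain (8m+9q), giving −(7m+5q)(8m+9q).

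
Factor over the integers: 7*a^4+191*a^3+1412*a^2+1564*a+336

(7*a+2)*(a+1)*(a+12)*(a+14)

Testing divisors of the constant over divisors of the leading coefficient, a = −12 is a root, so (a+12) is a factor; dividing leaves 7*a^3+107*a^2+128*a+28.
Continuing, a = −14 is a root, so (a+14) divides it; the quotient is 7*a^2+9*a+2.
The remaining quadratic factors as (a+1)(7*a+2).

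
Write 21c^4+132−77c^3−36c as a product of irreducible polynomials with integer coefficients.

Group as (21c^4−36c) + (−77c^3+132) = 3c(7c^3−12) − 11(7c^3−12).
Both groups share the factor (7c^3−12).

(3c−11)(7c^3−12)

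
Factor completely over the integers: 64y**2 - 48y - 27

Need a pair with product 64·(-27) = -1728 and sum -48: that's -72 and 24.
Split the middle term: 64y**2 - 72y + 24y - 27 = 8y(8y - 9) + 3(8y - 9).

(8y + 3)(8y - 9)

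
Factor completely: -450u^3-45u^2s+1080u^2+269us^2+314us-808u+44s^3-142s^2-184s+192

-(5u-4s-6)(15u+11s-8)(6u+s-4)

Group: 5u(-90u^2-81us+108u-11s^2+52s-32) + (-4s-6)(-90u^2-81us+108u-11s^2+52s-32); both groups contain (-90u^2-81us+108u-11s^2+52s-32), so (5u-4s-6) is a factor with cofactor -90u^2-81us+108u-11s^2+52s-32.
The cofactor groups again: -90u^2-81us+108u-11s^2+52s-32 = -6u(15u+11s-8) + (-s+4)(15u+11s-8); both groups contain (15u+11s-8), giving -(6u+s-4)(15u+11s-8).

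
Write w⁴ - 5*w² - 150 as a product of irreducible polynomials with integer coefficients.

(w² + 10)*(w² - 15)

Substitute u = w² to get a quadratic in u, then factor.
w² - 15 is irreducible over ℤ (15 is not a perfect square).
w² + 10 is irreducible over ℤ (always positive, so no real roots).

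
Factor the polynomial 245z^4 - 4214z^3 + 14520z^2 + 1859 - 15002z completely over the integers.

Testing divisors of the constant over divisors of the leading coefficient, z = 13/7 is a root, so (7z - 13) is a factor; dividing leaves 35z^3 - 537z^2 + 1077z - 143.
Then z = 11/5 is a root, so (5z - 11) is a factor; dividing leaves 7z^2 - 92z + 13.
The remaining quadratic factors as (z - 13)(7z - 1).

(5z - 11)(7z - 1)(7z - 13)(z - 13)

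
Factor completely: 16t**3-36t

Factor out 4t, leaving 4t**2-9, which is a difference of two squares.

4t(2t+3)(2t-3)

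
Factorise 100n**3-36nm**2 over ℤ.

4n(5n-3m)(5n+3m)

Every term has a factor of 4n. Then 25n**2-9m**2 = (5n)² − (3m)².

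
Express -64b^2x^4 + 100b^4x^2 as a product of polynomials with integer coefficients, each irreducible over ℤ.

4b^2x^2(5b + 4x)(5b - 4x)

Pull out the common factor 4b^2x^2; 25b^2 - 16x^2 is a difference of squares.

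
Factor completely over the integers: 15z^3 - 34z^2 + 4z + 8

(3z - 2)(5z + 2)(z - 2)

Among the possible rational roots, z = 2 is a root, so (z - 2) divides it; the quotient is 15z^2 - 4z - 4.
The remaining quadratic factors as (3z - 2)(5z + 2).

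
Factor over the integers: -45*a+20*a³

5*a*(2*a+3)*(2*a-3)

Factor out 5*a, leaving 4*a²-9, which is a difference of two squares.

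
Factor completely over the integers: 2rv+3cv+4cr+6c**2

Group: 2c(3c+2r) + v(3c+2r); both groups contain (3c+2r).

(2c+v)(3c+2r)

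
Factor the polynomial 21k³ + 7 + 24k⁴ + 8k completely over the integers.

Group as (24k⁴ + 8k) + (21k³ + 7) = 8k(3k³ + 1) + 7(3k³ + 1).
Both groups share the factor (3k³ + 1).

(8k + 7)(3k³ + 1)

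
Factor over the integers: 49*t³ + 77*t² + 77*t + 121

(7*t + 11)*(7*t² + 11)

Group as (49*t³ + 77*t) + (77*t² + 121) = 7*t*(7*t² + 11) + 11*(7*t² + 11).
Both groups share the factor (7*t² + 11).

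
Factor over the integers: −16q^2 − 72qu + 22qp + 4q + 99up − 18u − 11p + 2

Group: −8q(2q + 9u − 1) + (11p − 2)(2q + 9u − 1); both groups contain (2q + 9u − 1).

−(8q − 11p + 2)(2q + 9u − 1)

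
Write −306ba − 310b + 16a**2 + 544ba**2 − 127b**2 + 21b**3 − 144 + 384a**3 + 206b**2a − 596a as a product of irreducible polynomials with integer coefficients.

Group: 7b(3b**2 + 26ba − 22b + 48a**2 − 52a − 16) + (8a + 9)(3b**2 + 26ba − 22b + 48a**2 − 52a − 16); both groups contain (3b**2 + 26ba − 22b + 48a**2 − 52a − 16), so (7b + 8a + 9) is a factor with cofactor 3b**2 + 26ba − 22b + 48a**2 − 52a − 16.
The cofactor groups again: 3b**2 + 26ba − 22b + 48a**2 − 52a − 16 = b(3b + 8a + 2) + (6a − 8)(3b + 8a + 2); both groups contain (3b + 8a + 2), giving (b + 6a − 8)(3b + 8a + 2).

(b + 6a − 8)(3b + 8a + 2)(7b + 8a + 9)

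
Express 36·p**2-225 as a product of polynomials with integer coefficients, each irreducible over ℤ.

Factor out 9, leaving 4·p**2-25, which is a difference of two squares.

9·(2·p+5)·(2·p-5)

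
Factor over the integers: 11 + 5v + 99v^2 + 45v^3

Group as (45v^3 + 5v) + (99v^2 + 11) = 5v(9v^2 + 1) + 11(9v^2 + 1).
Both groups share the factor (9v^2 + 1).

(5v + 11)(9v^2 + 1)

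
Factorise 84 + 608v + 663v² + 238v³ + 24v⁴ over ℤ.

(4v + 7)(6v + 1)(v + 2)(v + 6)

Testing divisors of the constant over divisors of the leading coefficient, v = -7/4 is a root, so (4v + 7) divides it; the quotient is 6v³ + 49v² + 80v + 12.
Next, v = -1/6 is a root, so (6v + 1) is a factor; dividing leaves v² + 8v + 12.
The remaining quadratic factors as (v + 2)(v + 6).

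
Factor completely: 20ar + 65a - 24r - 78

Group as (20ar + 65a) + (-24r - 78) = 5a(4r + 13) - 6(4r + 13).
Both groups share the factor (4r + 13).

(4r + 13)(5a - 6)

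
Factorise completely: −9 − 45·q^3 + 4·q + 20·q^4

Group as (20·q^4 + 4·q) + (−45·q^3 − 9) = 4·q·(5·q^3 + 1) − 9·(5·q^3 + 1).
Both groups share the factor (5·q^3 + 1).

(4·q − 9)·(5·q^3 + 1)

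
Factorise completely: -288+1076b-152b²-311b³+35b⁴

Testing divisors of the constant over divisors of the leading coefficient, b = 9 is a root, so (b-9) divides it; the quotient is 35b³+4b²-116b+32.
Then b = 2/7 is a root, so (7b-2) is a factor; dividing leaves 5b²+2b-16.
The remaining quadratic factors as (b+2)(5b-8).

(5b-8)(7b-2)(b+2)(b-9)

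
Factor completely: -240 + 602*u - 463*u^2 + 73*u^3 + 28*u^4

(4*u - 5)*(7*u - 8)*(u + 6)*(u - 1)

By the rational root theorem, u = 1 is a root, giving the factor (u - 1) and quotient 28*u^3 + 101*u^2 - 362*u + 240.
Continuing, u = 5/4 is a root, so (4*u - 5) divides it; the quotient is 7*u^2 + 34*u - 48.
The remaining quadratic factors as (u + 6)(7*u - 8).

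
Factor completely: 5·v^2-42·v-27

(5·v+3)·(v-9)

Need a pair with product 5·(-27) = -135 and sum -42: that's 3 and -45.
Split the middle term: 5·v^2+3·v - 45·v-27 = v·(5·v+3) - 9·(5·v+3).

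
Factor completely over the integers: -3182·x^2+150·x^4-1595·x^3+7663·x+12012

Among the possible rational roots, x = 12 is a root, so (x-12) divides it; the quotient is 150·x^3+205·x^2-722·x-1001.
Then x = -13/6 is a root, so (6·x+13) divides it; the quotient is 25·x^2-20·x-77.
The remaining quadratic factors as (5·x+7)(5·x-11).

(5·x+7)·(5·x-11)·(6·x+13)·(x-12)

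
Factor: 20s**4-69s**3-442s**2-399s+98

Testing divisors of the constant over divisors of the leading coefficient, s = 1/5 is a root, so (5s-1) is a factor; dividing leaves 4s**3-13s**2-91s-98.
Then s = -2 is a root, giving the factor (s+2) and quotient 4s**2-21s-49.
The remaining quadratic factors as (4s+7)(s-7).

(4s+7)(5s-1)(s+2)(s-7)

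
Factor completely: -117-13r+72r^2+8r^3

Group as (8r^3-13r) + (72r^2-117) = r(8r^2-13) + 9(8r^2-13).
Both groups share the factor (8r^2-13).

(r+9)(8r^2-13)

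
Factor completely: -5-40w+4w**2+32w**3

(8w+1)(4w**2-5)

Group as (32w**3-40w) + (4w**2-5) = 8w(4w**2-5) + (4w**2-5).
Both groups share the factor (4w**2-5).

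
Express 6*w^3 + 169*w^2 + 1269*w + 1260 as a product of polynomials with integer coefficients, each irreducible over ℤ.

Testing divisors of the constant over divisors of the leading coefficient, w = -15 is a root, so (w + 15) divides it; the quotient is 6*w^2 + 79*w + 84.
The remaining quadratic factors as (6*w + 7)(w + 12).

(6*w + 7)*(w + 12)*(w + 15)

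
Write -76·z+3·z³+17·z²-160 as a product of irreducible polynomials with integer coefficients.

(3·z+5)·(z+8)·(z-4)

Testing divisors of the constant over divisors of the leading coefficient, z = 4 is a root, so (z-4) divides it; the quotient is 3·z²+29·z+40.
The remaining quadratic factors as (z+8)(3·z+5).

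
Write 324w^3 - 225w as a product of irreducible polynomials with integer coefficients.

Factor out 9w, leaving 36w^2 - 25, which is a difference of two squares.

9w(6w + 5)(6w - 5)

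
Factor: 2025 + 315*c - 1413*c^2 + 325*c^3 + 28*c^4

(4*c - 9)*(7*c - 15)*(c + 1)*(c + 15)

Testing divisors of the constant over divisors of the leading coefficient, c = 9/4 is a root, so (4*c - 9) divides it; the quotient is 7*c^3 + 97*c^2 - 135*c - 225.
Continuing, c = -15 is a root, so (c + 15) divides it; the quotient is 7*c^2 - 8*c - 15.
The remaining quadratic factors as (7*c - 15)(c + 1).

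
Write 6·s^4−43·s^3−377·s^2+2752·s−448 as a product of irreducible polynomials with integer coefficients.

(6·s−1)·(s+8)·(s−7)·(s−8)

By the rational root theorem, s = 7 is a root, so (s−7) divides it; the quotient is 6·s^3−s^2−384·s+64.
Next, s = 1/6 is a root, so (6·s−1) divides it; the quotient is s^2−64.
The remaining quadratic factors as (s−8)(s+8).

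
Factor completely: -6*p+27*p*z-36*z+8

(3*p-4)*(9*z-2)

Group as (27*p*z-6*p) + (-36*z+8) = 3*p*(9*z-2) - 4*(9*z-2).
Both groups share the factor (9*z-2).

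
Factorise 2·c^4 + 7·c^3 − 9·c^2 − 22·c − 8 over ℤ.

(2·c + 1)·(c + 1)·(c + 4)·(c − 2)

By the rational root theorem, c = −1/2 is a root, so (2·c + 1) divides it; the quotient is c^3 + 3·c^2 − 6·c − 8.
Then c = −1 is a root, so (c + 1) divides it; the quotient is c^2 + 2·c − 8.
The remaining quadratic factors as (c − 2)(c + 4).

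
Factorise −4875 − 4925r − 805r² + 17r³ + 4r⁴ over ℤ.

Among the possible rational roots, r = 15 is a root, so (r − 15) divides it; the quotient is 4r³ + 77r² + 350r + 325.
Next, r = −13 is a root, so (r + 13) divides it; the quotient is 4r² + 25r + 25.
The remaining quadratic factors as (r + 5)(4r + 5).

(4r + 5)(r + 13)(r + 5)(r − 15)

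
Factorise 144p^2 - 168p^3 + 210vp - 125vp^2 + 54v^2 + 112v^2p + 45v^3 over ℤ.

Group: 5v(9v^2 + 35vp + 24p^2) + (-7p + 6)(9v^2 + 35vp + 24p^2); both groups contain (9v^2 + 35vp + 24p^2), so (5v - 7p + 6) is a factor with cofactor 9v^2 + 35vp + 24p^2.
The cofactor groups again: 9v^2 + 35vp + 24p^2 = 9v(v + 3p) + 8p(v + 3p); both groups contain (v + 3p), giving (9v + 8p)(v + 3p).

(5v - 7p + 6)(v + 3p)(9v + 8p)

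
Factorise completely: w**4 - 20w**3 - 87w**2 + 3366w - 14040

Trying the rational-root candidates, w = 15 is a root, so (w - 15) divides it; the quotient is w**3 - 5w**2 - 162w + 936.
Next, w = 6 is a root, so (w - 6) is a factor; dividing leaves w**2 + w - 156.
The remaining quadratic factors as (w - 12)(w + 13).

(w + 13)(w - 12)(w - 15)(w - 6)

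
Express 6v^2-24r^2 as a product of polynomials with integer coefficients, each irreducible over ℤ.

Pull out the common factor 6; v^2-4r^2 is a difference of squares.

6(v-2r)(v+2r)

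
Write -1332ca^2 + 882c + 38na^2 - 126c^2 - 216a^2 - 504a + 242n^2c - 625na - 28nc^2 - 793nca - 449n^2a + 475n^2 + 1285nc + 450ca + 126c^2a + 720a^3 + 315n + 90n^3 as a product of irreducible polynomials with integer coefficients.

Group: 2n(45n^2 + 121nc - 22na + 35n - 14c^2 + 148ca + 98c - 80a^2 - 56a) + (-9a + 9)(45n^2 + 121nc - 22na + 35n - 14c^2 + 148ca + 98c - 80a^2 - 56a); both groups contain (45n^2 + 121nc - 22na + 35n - 14c^2 + 148ca + 98c - 80a^2 - 56a), so (2n - 9a + 9) is a factor with cofactor 45n^2 + 121nc - 22na + 35n - 14c^2 + 148ca + 98c - 80a^2 - 56a.
The cofactor groups again: 45n^2 + 121nc - 22na + 35n - 14c^2 + 148ca + 98c - 80a^2 - 56a = 5n(9n - c + 10a + 7) + (14c - 8a)(9n - c + 10a + 7); both groups contain (9n - c + 10a + 7), giving (5n + 14c - 8a)(9n - c + 10a + 7).

(5n + 14c - 8a)(2n - 9a + 9)(9n - c + 10a + 7)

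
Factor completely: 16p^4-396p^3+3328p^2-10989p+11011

(2p-11)(2p-13)(4p-7)(p-11)

Trying the rational-root candidates, p = 11 is a root, so (p-11) divides it; the quotient is 16p^3-220p^2+908p-1001.
Continuing, p = 11/2 is a root, so (2p-11) is a factor; dividing leaves 8p^2-66p+91.
The remaining quadratic factors as (2p-13)(4p-7).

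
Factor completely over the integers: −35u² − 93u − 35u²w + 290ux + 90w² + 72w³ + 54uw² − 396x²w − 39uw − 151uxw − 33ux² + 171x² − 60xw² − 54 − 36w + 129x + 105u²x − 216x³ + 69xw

Group: 3x(35u² − 11ux − 54uw + 93u − 72x² − 156xw + 33x − 72w² − 18w + 54) + (−w − 1)(35u² − 11ux − 54uw + 93u − 72x² − 156xw + 33x − 72w² − 18w + 54); both groups contain (35u² − 11ux − 54uw + 93u − 72x² − 156xw + 33x − 72w² − 18w + 54), so (3x − w − 1) is a factor with cofactor 35u² − 11ux − 54uw + 93u − 72x² − 156xw + 33x − 72w² − 18w + 54.
The cofactor groups again: 35u² − 11ux − 54uw + 93u − 72x² − 156xw + 33x − 72w² − 18w + 54 = 5u(7u + 9x + 6w + 6) + (−8x − 12w + 9)(7u + 9x + 6w + 6); both groups contain (7u + 9x + 6w + 6), giving (5u − 8x − 12w + 9)(7u + 9x + 6w + 6).

(3x − w − 1)(5u − 8x − 12w + 9)(7u + 9x + 6w + 6)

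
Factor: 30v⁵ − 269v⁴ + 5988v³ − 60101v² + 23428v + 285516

(5v − 14)(6v + 11)(v − 9)(v² + v + 206)

Testing divisors of the constant over divisors of the leading coefficient, v = −11/6 is a root, giving the factor (6v + 11) and quotient 5v⁴ − 54v³ + 1097v² − 12028v + 25956.
Continuing, v = 9 is a root, giving the factor (v − 9) and quotient 5v³ − 9v² + 1016v − 2884.
Continuing, v = 14/5 is a root, so (5v − 14) divides it; the quotient is v² + v + 206.
The quadratic v² + v + 206 has discriminant −823 < 0 and is irreducible over ℤ.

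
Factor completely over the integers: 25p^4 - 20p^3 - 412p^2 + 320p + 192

By the rational root theorem, p = 4 is a root, so (p - 4) divides it; the quotient is 25p^3 + 80p^2 - 92p - 48.
Continuing, p = -4 is a root, so (p + 4) divides it; the quotient is 25p^2 - 20p - 12.
The remaining quadratic factors as (5p - 6)(5p + 2).

(5p + 2)(5p - 6)(p + 4)(p - 4)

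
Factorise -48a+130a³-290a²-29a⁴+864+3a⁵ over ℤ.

Among the possible rational roots, a = 4 is a root, so (a-4) is a factor; dividing leaves 3a⁴-17a³+62a²-42a-216.
Then a = 3 is a root, giving the factor (a-3) and quotient 3a³-8a²+38a+72.
Continuing, a = -4/3 is a root, so (3a+4) divides it; the quotient is a²-4a+18.
The quadratic a²-4a+18 has discriminant -56 < 0 and is irreducible over ℤ.

(3a+4)(a-3)(a-4)(a²-4a+18)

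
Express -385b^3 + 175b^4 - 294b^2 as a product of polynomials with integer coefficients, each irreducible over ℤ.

Pull out the common factor 7b^2, then factor the remaining trinomial.

7b^2(5b + 3)(5b - 14)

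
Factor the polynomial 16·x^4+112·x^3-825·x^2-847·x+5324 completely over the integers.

(4·x+11)·(4·x-11)·(x+11)·(x-4)

Testing divisors of the constant over divisors of the leading coefficient, x = -11 is a root, giving the factor (x+11) and quotient 16·x^3-64·x^2-121·x+484.
Continuing, x = 4 is a root, so (x-4) is a factor; dividing leaves 16·x^2-121.
The remaining quadratic factors as (4·x+11)(4·x-11).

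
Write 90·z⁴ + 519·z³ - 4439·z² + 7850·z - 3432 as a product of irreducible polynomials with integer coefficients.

(3·z - 2)·(5·z - 12)·(6·z - 13)·(z + 11)

By the rational root theorem, z = 2/3 is a root, so (3·z - 2) divides it; the quotient is 30·z³ + 193·z² - 1351·z + 1716.
Next, z = 13/6 is a root, so (6·z - 13) is a factor; dividing leaves 5·z² + 43·z - 132.
The remaining quadratic factors as (5·z - 12)(z + 11).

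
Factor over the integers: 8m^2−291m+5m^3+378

(5m−7)(m+9)(m−6)

Trying the rational-root candidates, m = −9 is a root, so (m+9) is a factor; dividing leaves 5m^2−37m+42.
The remaining quadratic factors as (m−6)(5m−7).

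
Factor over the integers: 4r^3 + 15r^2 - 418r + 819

(4r - 9)(r + 13)(r - 7)

By the rational root theorem, r = 7 is a root, giving the factor (r - 7) and quotient 4r^2 + 43r - 117.
The remaining quadratic factors as (r + 13)(4r - 9).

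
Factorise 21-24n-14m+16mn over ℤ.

(2m-3)(8n-7)

Group as (16mn-14m) + (-24n+21) = 2m(8n-7) - 3(8n-7).
Both groups share the factor (8n-7).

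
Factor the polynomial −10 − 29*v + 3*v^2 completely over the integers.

(3*v + 1)*(v − 10)

Need a pair with product 3·(−10) = −30 and sum −29: that's 1 and −30.
Split the middle term: 3*v^2 + v − 30*v − 10 = v*(3*v + 1) − 10*(3*v + 1).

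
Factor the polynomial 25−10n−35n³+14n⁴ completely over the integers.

(2n−5)(7n³−5)

Group as (14n⁴−10n) + (−35n³+25) = 2n(7n³−5) − 5(7n³−5).
Both groups share the factor (7n³−5).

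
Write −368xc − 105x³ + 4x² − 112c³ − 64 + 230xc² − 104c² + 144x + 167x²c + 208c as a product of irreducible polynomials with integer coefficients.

Group: 7x(−15x² + 41xc − 8x − 14c² − 20c + 16) + (8c − 4)(−15x² + 41xc − 8x − 14c² − 20c + 16); both groups contain (−15x² + 41xc − 8x − 14c² − 20c + 16), so (7x + 8c − 4) is a factor with cofactor −15x² + 41xc − 8x − 14c² − 20c + 16.
The cofactor groups again: −15x² + 41xc − 8x − 14c² − 20c + 16 = −3x(5x − 2c − 4) + (7c − 4)(5x − 2c − 4); both groups contain (5x − 2c − 4), giving −(3x − 7c + 4)(5x − 2c − 4).

−(5x − 2c − 4)(3x − 7c + 4)(7x + 8c − 4)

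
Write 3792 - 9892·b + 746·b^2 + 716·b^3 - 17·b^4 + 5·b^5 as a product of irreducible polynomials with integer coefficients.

Testing divisors of the constant over divisors of the leading coefficient, b = 2/5 is a root, so (5·b - 2) divides it; the quotient is b^4 - 3·b^3 + 142·b^2 + 206·b - 1896.
Then b = 3 is a root, so (b - 3) is a factor; dividing leaves b^3 + 142·b + 632.
Next, b = -4 is a root, so (b + 4) divides it; the quotient is b^2 - 4·b + 158.
The quadratic b^2 - 4·b + 158 has discriminant -616 < 0 and is irreducible over ℤ.

(5·b - 2)·(b + 4)·(b - 3)·(b^2 - 4·b + 158)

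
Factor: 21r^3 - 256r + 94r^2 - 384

Trying the rational-root candidates, r = -6 is a root, giving the factor (r + 6) and quotient 21r^2 - 32r - 64.
The remaining quadratic factors as (3r - 8)(7r + 8).

(3r - 8)(7r + 8)(r + 6)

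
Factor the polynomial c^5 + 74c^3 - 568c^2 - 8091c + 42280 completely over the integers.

Trying the rational-root candidates, c = 5 is a root, so (c - 5) is a factor; dividing leaves c^4 + 5c^3 + 99c^2 - 73c - 8456.
Continuing, c = 7 is a root, so (c - 7) divides it; the quotient is c^3 + 12c^2 + 183c + 1208.
Next, c = -8 is a root, so (c + 8) is a factor; dividing leaves c^2 + 4c + 151.
The quadratic c^2 + 4c + 151 has discriminant -588 < 0 and is irreducible over ℤ.

(c + 8)(c - 5)(c - 7)(c^2 + 4c + 151)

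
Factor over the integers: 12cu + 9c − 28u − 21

(3c − 7)(4u + 3)

Group as (12cu + 9c) + (−28u − 21) = 3c(4u + 3) − 7(4u + 3).
Both groups share the factor (4u + 3).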